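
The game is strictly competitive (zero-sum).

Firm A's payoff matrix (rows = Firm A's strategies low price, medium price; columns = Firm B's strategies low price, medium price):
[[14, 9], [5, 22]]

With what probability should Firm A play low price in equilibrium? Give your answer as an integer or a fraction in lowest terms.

Row minima are 9 and 5, so Firm A's maximin is 9; column maxima are 14 and 22, so Firm B's minimax is 14. These differ, so the equilibrium is in mixed strategies.
Let Firm A play low price with probability p. Firm B is indifferent when 14p + 5(1−p) = 9p + 22(1−p), giving p = 17/22.

17/22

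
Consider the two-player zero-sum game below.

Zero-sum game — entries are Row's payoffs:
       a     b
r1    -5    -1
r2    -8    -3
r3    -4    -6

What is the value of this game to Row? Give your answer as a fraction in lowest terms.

-13/3

Row r2 is strictly dominated by row r1, so Row never plays it.
The remaining 2×2 game on (r1, r3) × (a, b) has no saddle point. Let Row play r1 with probability p; indifference gives −5p − 4(1−p) = −p − 6(1−p), so p = 1/3.
Similarly Column's optimal q on a is 5/6, and the value is -5·(5/6) + (-1)·(1/6) = -13/3.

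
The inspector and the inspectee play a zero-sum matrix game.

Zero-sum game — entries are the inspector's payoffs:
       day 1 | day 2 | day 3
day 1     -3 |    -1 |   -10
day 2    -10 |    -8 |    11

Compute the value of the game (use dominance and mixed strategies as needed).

Column day 2 is strictly dominated by day 1 for the inspectee (it gives the inspector more in every row).
The remaining 2×2 game on (day 1, day 2) × (day 1, day 3) has no saddle point. Let the inspector play day 1 with probability p; indifference gives −3p − 10(1−p) = −10p + 11(1−p), so p = 3/4.
Similarly the inspectee's optimal q on day 1 is 3/4, and the value is -3·(3/4) + (-10)·(1/4) = -19/4.

-19/4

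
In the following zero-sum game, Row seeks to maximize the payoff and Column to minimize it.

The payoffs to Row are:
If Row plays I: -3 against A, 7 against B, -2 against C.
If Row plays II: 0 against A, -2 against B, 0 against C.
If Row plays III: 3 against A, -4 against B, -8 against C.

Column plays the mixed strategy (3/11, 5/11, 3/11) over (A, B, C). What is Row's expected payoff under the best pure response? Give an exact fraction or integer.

I: (-3)·(3/11) + (7)·(5/11) + (-2)·(3/11) = 20/11.
II: (0)·(3/11) + (-2)·(5/11) + (0)·(3/11) = -10/11.
III: (3)·(3/11) + (-4)·(5/11) + (-8)·(3/11) = -35/11.
The best pure response is I with expected payoff 20/11.

20/11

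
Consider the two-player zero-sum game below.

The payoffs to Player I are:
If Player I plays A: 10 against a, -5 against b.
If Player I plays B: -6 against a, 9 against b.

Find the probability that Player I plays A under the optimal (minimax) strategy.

1/2

Row minima are -5 and -6, so Player I's maximin is -5; column maxima are 10 and 9, so Player II's minimax is 9. These differ, so the equilibrium is in mixed strategies.
Let Player I play A with probability p. Player II is indifferent when 10p − 6(1−p) = −5p + 9(1−p), giving p = 1/2.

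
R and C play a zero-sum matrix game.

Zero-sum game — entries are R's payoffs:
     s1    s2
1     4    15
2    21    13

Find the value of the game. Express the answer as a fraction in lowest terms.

Row minima are 4 and 13, so R's maximin is 13; column maxima are 21 and 15, so C's minimax is 15. These differ, so the equilibrium is in mixed strategies.
Let R play 1 with probability p. C is indifferent when 4p + 21(1−p) = 15p + 13(1−p), giving p = 8/19.
Let C play s1 with probability q. R is indifferent when 4q + 15(1−q) = 21q + 13(1−q), giving q = 2/19.
The value is 4·(2/19) + (15)·(17/19) = 263/19.

263/19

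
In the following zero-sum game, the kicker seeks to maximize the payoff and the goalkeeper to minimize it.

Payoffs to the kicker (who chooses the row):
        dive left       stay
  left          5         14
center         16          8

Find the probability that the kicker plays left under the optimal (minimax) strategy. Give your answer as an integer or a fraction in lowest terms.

8/17

Row minima are 5 and 8, so the kicker's maximin is 8; column maxima are 16 and 14, so the goalkeeper's minimax is 14. These differ, so the equilibrium is in mixed strategies.
Let the kicker play left with probability p. The goalkeeper is indifferent when 5p + 16(1−p) = 14p + 8(1−p), giving p = 8/17.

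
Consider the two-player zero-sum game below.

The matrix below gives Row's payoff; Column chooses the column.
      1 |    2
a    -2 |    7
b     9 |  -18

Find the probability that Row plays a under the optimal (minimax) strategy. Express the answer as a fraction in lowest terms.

3/4

Row minima are -2 and -18, so Row's maximin is -2; column maxima are 9 and 7, so Column's minimax is 7. These differ, so the equilibrium is in mixed strategies.
Let Row play a with probability p. Column is indifferent when −2p + 9(1−p) = 7p − 18(1−p), giving p = 3/4.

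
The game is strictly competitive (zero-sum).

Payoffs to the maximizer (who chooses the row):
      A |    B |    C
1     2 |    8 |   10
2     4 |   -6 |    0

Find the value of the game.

11/4

Column C is strictly dominated by B for the minimizer (it gives the maximizer more in every row).
The remaining 2×2 game on (1, 2) × (A, B) has no saddle point. Let the maximizer play 1 with probability p; indifference gives 2p + 4(1−p) = 8p − 6(1−p), so p = 5/8.
Similarly the minimizer's optimal q on A is 7/8, and the value is 2·(7/8) + (8)·(1/8) = 11/4.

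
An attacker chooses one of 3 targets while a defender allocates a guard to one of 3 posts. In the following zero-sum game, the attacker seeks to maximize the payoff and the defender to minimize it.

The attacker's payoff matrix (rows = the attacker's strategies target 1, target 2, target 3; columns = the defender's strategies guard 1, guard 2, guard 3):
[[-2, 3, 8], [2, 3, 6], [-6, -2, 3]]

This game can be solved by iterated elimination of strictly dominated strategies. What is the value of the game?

Row target 3 is strictly dominated by row target 1 (-2>-6, 3>-2, 8>3); eliminate target 3.
Column guard 2 is strictly dominated by guard 1 for the defender (-2<3, 2<3); eliminate guard 2.
Column guard 3 is strictly dominated by guard 1 for the defender (-2<8, 2<6); eliminate guard 3.
Row target 1 is strictly dominated by row target 2 (2>-2); eliminate target 1.
Only (target 2, guard 1) remains, with payoff 2.

2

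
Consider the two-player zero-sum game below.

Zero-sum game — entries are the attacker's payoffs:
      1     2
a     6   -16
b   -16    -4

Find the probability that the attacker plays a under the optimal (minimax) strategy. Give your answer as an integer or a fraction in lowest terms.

Row minima are -16 and -16, so the attacker's maximin is -16; column maxima are 6 and -4, so the defender's minimax is -4. These differ, so the equilibrium is in mixed strategies.
Let the attacker play a with probability p. The defender is indifferent when 6p − 16(1−p) = −16p − 4(1−p), giving p = 6/17.

6/17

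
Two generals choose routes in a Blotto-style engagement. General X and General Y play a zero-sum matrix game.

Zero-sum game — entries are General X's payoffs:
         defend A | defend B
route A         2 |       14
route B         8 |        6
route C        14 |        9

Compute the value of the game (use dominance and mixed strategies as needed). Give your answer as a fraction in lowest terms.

178/17

Row route B is strictly dominated by row route C, so General X never plays it.
The remaining 2×2 game on (route A, route C) × (defend A, defend B) has no saddle point. Let General X play route A with probability p; indifference gives 2p + 14(1−p) = 14p + 9(1−p), so p = 5/17.
Similarly General Y's optimal q on defend A is 5/17, and the value is 2·(5/17) + (14)·(12/17) = 178/17.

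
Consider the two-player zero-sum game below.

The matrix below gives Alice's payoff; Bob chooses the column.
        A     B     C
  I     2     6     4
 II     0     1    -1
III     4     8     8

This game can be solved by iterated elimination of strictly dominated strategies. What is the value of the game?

4

Column B is strictly dominated by A for Bob (2<6, 0<1, 4<8); eliminate B.
Row II is strictly dominated by row I (2>0, 4>-1); eliminate II.
Row I is strictly dominated by row III (4>2, 8>4); eliminate I.
Column C is strictly dominated by A for Bob (4<8); eliminate C.
Only (III, A) remains, with payoff 4.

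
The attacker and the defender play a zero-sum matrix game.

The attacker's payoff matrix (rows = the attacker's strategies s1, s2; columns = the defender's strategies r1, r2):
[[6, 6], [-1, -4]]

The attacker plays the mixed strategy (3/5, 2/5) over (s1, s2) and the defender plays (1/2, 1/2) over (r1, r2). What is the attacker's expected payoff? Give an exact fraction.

Against (1/2, 1/2), each row's expected payoff is s1: 6; s2: -5/2.
Taking the (3/5, 2/5)-weighted average: (3/5)·(6) + (2/5)·(-5/2) = 13/5.

13/5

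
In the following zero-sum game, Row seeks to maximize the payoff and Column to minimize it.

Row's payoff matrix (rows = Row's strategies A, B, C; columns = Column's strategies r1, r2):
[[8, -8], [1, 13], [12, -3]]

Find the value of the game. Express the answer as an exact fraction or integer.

53/9

Row A is strictly dominated by row C, so Row never plays it.
The remaining 2×2 game on (B, C) × (r1, r2) has no saddle point. Let Row play B with probability p; indifference gives p + 12(1−p) = 13p − 3(1−p), so p = 5/9.
Similarly Column's optimal q on r1 is 16/27, and the value is 1·(16/27) + (13)·(11/27) = 53/9.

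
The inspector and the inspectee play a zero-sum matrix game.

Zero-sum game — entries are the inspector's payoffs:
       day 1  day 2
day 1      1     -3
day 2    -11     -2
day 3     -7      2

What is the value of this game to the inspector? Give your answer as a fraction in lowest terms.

-19/13

Row day 2 is strictly dominated by row day 3, so the inspector never plays it.
The remaining 2×2 game on (day 1, day 3) × (day 1, day 2) has no saddle point. Let the inspector play day 1 with probability p; indifference gives p − 7(1−p) = −3p + 2(1−p), so p = 9/13.
Similarly the inspectee's optimal q on day 1 is 5/13, and the value is 1·(5/13) + (-3)·(8/13) = -19/13.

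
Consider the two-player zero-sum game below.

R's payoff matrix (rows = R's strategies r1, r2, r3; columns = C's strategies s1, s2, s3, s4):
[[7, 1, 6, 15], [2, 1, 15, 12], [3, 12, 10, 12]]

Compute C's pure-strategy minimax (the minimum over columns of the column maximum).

7

The worst case (largest entry) in each column is s1: 7, s2: 12, s3: 15, s4: 15.
The best (smallest) of these is 7.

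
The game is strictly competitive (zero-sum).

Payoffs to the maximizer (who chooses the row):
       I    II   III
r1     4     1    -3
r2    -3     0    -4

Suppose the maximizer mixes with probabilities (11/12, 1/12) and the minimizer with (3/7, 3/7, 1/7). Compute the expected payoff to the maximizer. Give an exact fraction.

Against (3/7, 3/7, 1/7), each row's expected payoff is r1: 12/7; r2: -13/7.
Taking the (11/12, 1/12)-weighted average: (11/12)·(12/7) + (1/12)·(-13/7) = 17/12.

17/12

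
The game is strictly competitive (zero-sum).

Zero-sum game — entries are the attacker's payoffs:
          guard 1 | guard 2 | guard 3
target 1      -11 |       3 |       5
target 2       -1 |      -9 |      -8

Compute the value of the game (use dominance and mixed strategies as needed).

-51/11

Column guard 3 is strictly dominated by guard 2 for the defender (it gives the attacker more in every row).
The remaining 2×2 game on (target 1, target 2) × (guard 1, guard 2) has no saddle point. Let the attacker play target 1 with probability p; indifference gives −11p − (1−p) = 3p − 9(1−p), so p = 4/11.
Similarly the defender's optimal q on guard 1 is 6/11, and the value is -11·(6/11) + (3)·(5/11) = -51/11.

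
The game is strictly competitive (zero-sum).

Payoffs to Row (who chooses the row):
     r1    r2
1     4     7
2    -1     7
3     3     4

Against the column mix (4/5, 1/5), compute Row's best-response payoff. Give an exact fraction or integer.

23/5

1: (4)·(4/5) + (7)·(1/5) = 23/5.
2: (-1)·(4/5) + (7)·(1/5) = 3/5.
3: (3)·(4/5) + (4)·(1/5) = 16/5.
The best pure response is 1 with expected payoff 23/5.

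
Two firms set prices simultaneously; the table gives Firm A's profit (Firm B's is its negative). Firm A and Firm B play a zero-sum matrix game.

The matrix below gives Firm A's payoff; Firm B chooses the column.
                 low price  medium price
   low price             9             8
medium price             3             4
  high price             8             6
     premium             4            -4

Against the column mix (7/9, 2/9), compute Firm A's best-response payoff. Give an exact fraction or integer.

low price: (9)·(7/9) + (8)·(2/9) = 79/9.
medium price: (3)·(7/9) + (4)·(2/9) = 29/9.
high price: (8)·(7/9) + (6)·(2/9) = 68/9.
premium: (4)·(7/9) + (-4)·(2/9) = 20/9.
The best pure response is low price with expected payoff 79/9.

79/9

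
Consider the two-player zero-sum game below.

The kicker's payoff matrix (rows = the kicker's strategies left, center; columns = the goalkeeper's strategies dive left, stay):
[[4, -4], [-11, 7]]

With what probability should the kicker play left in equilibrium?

9/13

Row minima are -4 and -11, so the kicker's maximin is -4; column maxima are 4 and 7, so the goalkeeper's minimax is 4. These differ, so the equilibrium is in mixed strategies.
Let the kicker play left with probability p. The goalkeeper is indifferent when 4p − 11(1−p) = −4p + 7(1−p), giving p = 9/13.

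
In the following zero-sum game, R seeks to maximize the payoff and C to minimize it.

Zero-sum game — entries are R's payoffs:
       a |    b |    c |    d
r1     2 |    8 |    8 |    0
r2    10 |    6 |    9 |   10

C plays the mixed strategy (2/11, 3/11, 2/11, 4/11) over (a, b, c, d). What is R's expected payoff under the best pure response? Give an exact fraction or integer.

96/11

r1: (2)·(2/11) + (8)·(3/11) + (8)·(2/11) + (0)·(4/11) = 4.
r2: (10)·(2/11) + (6)·(3/11) + (9)·(2/11) + (10)·(4/11) = 96/11.
The best pure response is r2 with expected payoff 96/11.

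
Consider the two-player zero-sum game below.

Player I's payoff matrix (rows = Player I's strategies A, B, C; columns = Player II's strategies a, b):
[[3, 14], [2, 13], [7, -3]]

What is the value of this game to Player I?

107/21

Row B is strictly dominated by row A, so Player I never plays it.
The remaining 2×2 game on (A, C) × (a, b) has no saddle point. Let Player I play A with probability p; indifference gives 3p + 7(1−p) = 14p − 3(1−p), so p = 10/21.
Similarly Player II's optimal q on a is 17/21, and the value is 3·(17/21) + (14)·(4/21) = 107/21.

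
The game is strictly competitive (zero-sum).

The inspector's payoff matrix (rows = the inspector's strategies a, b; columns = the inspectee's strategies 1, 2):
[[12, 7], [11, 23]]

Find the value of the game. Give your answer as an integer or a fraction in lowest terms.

199/17

Row minima are 7 and 11, so the inspector's maximin is 11; column maxima are 12 and 23, so the inspectee's minimax is 12. These differ, so the equilibrium is in mixed strategies.
Let the inspector play a with probability p. The inspectee is indifferent when 12p + 11(1−p) = 7p + 23(1−p), giving p = 12/17.
Let the inspectee play 1 with probability q. The inspector is indifferent when 12q + 7(1−q) = 11q + 23(1−q), giving q = 16/17.
The value is 12·(16/17) + (7)·(1/17) = 199/17.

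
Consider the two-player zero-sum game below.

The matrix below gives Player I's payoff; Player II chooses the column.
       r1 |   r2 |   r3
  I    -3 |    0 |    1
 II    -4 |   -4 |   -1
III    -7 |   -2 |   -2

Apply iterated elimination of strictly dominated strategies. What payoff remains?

-3

Column r3 is strictly dominated by r1 for Player II (-3<1, -4<-1, -7<-2); eliminate r3.
Row III is strictly dominated by row I (-3>-7, 0>-2); eliminate III.
Row II is strictly dominated by row I (-3>-4, 0>-4); eliminate II.
Column r2 is strictly dominated by r1 for Player II (-3<0); eliminate r2.
Only (I, r1) remains, with payoff -3.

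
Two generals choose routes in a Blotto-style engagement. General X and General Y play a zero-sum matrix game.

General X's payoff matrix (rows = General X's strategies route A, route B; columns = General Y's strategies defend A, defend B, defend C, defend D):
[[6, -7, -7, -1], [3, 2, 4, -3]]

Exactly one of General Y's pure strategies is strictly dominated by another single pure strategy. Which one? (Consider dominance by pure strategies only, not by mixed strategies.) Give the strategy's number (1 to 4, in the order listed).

General Y prefers columns that give General X less. Compare defend A with defend B: -7 < 6, 2 < 3.
So defend B strictly dominates defend A for General Y; defend A is strictly dominated.

1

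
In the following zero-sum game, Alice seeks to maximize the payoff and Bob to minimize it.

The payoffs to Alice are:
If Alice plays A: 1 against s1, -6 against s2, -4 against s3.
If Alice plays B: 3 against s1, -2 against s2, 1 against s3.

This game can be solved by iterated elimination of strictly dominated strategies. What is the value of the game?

-2

Row A is strictly dominated by row B (3>1, -2>-6, 1>-4); eliminate A.
Column s3 is strictly dominated by s2 for Bob (-2<1); eliminate s3.
Column s1 is strictly dominated by s2 for Bob (-2<3); eliminate s1.
Only (B, s2) remains, with payoff -2.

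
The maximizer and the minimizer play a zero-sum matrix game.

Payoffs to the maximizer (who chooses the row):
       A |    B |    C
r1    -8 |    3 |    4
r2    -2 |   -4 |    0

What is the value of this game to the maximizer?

-38/13

Column C is strictly dominated by B for the minimizer (it gives the maximizer more in every row).
The remaining 2×2 game on (r1, r2) × (A, B) has no saddle point. Let the maximizer play r1 with probability p; indifference gives −8p − 2(1−p) = 3p − 4(1−p), so p = 2/13.
Similarly the minimizer's optimal q on A is 7/13, and the value is -8·(7/13) + (3)·(6/13) = -38/13.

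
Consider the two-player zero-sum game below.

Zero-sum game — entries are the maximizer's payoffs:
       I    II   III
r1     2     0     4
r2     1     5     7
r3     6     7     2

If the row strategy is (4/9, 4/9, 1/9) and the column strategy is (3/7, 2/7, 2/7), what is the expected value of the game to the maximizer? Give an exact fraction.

200/63

Against (3/7, 2/7, 2/7), each row's expected payoff is r1: 2; r2: 27/7; r3: 36/7.
Taking the (4/9, 4/9, 1/9)-weighted average: (4/9)·(2) + (4/9)·(27/7) + (1/9)·(36/7) = 200/63.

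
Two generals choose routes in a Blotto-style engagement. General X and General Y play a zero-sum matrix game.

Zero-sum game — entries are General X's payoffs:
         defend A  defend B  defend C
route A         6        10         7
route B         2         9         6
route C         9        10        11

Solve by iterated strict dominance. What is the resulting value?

Column defend C is strictly dominated by defend A for General Y (6<7, 2<6, 9<11); eliminate defend C.
Column defend B is strictly dominated by defend A for General Y (6<10, 2<9, 9<10); eliminate defend B.
Row route B is strictly dominated by row route A (6>2); eliminate route B.
Row route A is strictly dominated by row route C (9>6); eliminate route A.
Only (route C, defend A) remains, with payoff 9.

9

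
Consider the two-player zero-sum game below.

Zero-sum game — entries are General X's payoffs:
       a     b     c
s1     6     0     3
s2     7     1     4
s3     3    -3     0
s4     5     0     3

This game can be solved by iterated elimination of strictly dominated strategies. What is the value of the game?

Row s3 is strictly dominated by row s1 (6>3, 0>-3, 3>0); eliminate s3.
Column a is strictly dominated by b for General Y (0<6, 1<7, 0<5); eliminate a.
Column c is strictly dominated by b for General Y (0<3, 1<4, 0<3); eliminate c.
Row s4 is strictly dominated by row s2 (1>0); eliminate s4.
Row s1 is strictly dominated by row s2 (1>0); eliminate s1.
Only (s2, b) remains, with payoff 1.

1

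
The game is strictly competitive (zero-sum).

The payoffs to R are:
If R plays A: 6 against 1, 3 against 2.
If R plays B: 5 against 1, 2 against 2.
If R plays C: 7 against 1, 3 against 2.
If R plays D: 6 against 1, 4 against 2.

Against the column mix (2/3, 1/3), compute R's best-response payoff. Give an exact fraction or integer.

17/3

A: (6)·(2/3) + (3)·(1/3) = 5.
B: (5)·(2/3) + (2)·(1/3) = 4.
C: (7)·(2/3) + (3)·(1/3) = 17/3.
D: (6)·(2/3) + (4)·(1/3) = 16/3.
The best pure response is C with expected payoff 17/3.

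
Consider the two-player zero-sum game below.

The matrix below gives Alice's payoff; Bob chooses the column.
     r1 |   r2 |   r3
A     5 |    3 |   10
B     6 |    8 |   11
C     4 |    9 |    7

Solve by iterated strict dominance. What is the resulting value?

Column r3 is strictly dominated by r1 for Bob (5<10, 6<11, 4<7); eliminate r3.
Row A is strictly dominated by row B (6>5, 8>3); eliminate A.
Column r2 is strictly dominated by r1 for Bob (6<8, 4<9); eliminate r2.
Row C is strictly dominated by row B (6>4); eliminate C.
Only (B, r1) remains, with payoff 6.

6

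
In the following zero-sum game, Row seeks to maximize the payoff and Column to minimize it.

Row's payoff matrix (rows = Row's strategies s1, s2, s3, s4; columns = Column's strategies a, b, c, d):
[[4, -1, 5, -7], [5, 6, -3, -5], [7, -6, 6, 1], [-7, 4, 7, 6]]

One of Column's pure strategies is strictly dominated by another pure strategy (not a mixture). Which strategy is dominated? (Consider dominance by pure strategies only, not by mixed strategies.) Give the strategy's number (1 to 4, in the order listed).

3

Column prefers columns that give Row less. Compare c with d: -7 < 5, -5 < -3, 1 < 6, 6 < 7.
So d strictly dominates c for Column; c is strictly dominated.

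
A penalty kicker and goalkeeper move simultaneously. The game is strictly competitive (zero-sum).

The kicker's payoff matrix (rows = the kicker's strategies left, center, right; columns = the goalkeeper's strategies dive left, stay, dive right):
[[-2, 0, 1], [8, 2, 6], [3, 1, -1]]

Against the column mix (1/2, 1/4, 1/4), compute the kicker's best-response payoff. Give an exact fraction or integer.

6

left: (-2)·(1/2) + (0)·(1/4) + (1)·(1/4) = -3/4.
center: (8)·(1/2) + (2)·(1/4) + (6)·(1/4) = 6.
right: (3)·(1/2) + (1)·(1/4) + (-1)·(1/4) = 3/2.
The best pure response is center with expected payoff 6.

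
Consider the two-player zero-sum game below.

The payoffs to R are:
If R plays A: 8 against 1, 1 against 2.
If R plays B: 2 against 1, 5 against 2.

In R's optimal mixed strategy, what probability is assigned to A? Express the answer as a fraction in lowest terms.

3/10

Row minima are 1 and 2, so R's maximin is 2; column maxima are 8 and 5, so C's minimax is 5. These differ, so the equilibrium is in mixed strategies.
Let R play A with probability p. C is indifferent when 8p + 2(1−p) = p + 5(1−p), giving p = 3/10.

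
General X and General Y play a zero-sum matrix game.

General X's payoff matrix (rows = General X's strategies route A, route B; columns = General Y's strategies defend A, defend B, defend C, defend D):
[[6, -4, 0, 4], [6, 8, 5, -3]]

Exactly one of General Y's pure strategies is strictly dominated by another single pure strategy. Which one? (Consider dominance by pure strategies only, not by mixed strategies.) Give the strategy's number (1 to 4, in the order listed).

General Y prefers columns that give General X less. Compare defend A with defend C: 0 < 6, 5 < 6.
So defend C strictly dominates defend A for General Y; defend A is strictly dominated.

1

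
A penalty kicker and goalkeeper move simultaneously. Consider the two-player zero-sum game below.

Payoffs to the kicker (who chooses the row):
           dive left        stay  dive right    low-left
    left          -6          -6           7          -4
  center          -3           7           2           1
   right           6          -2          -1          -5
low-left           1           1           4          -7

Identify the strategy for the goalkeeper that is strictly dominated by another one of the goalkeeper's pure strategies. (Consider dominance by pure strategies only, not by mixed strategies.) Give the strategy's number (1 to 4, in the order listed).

The goalkeeper prefers columns that give the kicker less. Compare dive right with low-left: -4 < 7, 1 < 2, -5 < -1, -7 < 4.
So low-left strictly dominates dive right for the goalkeeper; dive right is strictly dominated.

3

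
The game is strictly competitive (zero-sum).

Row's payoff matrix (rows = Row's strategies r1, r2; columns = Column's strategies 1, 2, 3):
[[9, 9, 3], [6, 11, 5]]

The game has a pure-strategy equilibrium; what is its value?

Row minima: 3, 5 → Row's maximin is 5.
Column maxima: 9, 11, 5 → Column's minimax is 5.
They coincide at (r2, 3), so the value is 5.

5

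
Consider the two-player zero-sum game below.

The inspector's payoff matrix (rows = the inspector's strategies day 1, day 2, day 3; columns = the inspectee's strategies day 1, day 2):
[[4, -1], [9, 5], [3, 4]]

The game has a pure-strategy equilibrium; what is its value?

5

Row minima: -1, 5, 3 → the inspector's maximin is 5.
Column maxima: 9, 5 → the inspectee's minimax is 5.
They coincide at (day 2, day 2), so the value is 5.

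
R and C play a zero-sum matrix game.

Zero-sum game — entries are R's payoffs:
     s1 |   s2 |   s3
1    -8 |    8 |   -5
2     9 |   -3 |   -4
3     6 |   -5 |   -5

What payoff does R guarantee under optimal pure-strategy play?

Row minima: -8, -4, -5 → R's maximin is -4.
Column maxima: 9, 8, -4 → C's minimax is -4.
They coincide at (2, s3), so the value is -4.

-4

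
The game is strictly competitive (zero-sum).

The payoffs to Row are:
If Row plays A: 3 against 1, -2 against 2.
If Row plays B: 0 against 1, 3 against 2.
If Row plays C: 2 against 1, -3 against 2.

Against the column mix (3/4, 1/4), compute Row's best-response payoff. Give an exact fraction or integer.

A: (3)·(3/4) + (-2)·(1/4) = 7/4.
B: (0)·(3/4) + (3)·(1/4) = 3/4.
C: (2)·(3/4) + (-3)·(1/4) = 3/4.
The best pure response is A with expected payoff 7/4.

7/4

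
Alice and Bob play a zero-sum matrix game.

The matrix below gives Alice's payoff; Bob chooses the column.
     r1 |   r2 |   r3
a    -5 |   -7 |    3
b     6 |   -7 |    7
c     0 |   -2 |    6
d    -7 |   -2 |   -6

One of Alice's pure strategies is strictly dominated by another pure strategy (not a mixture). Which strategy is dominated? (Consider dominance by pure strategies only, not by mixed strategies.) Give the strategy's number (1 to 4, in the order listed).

Compare a with c: 0 > -5, -2 > -7, 6 > 3.
So c strictly dominates a for Alice; a is strictly dominated.

1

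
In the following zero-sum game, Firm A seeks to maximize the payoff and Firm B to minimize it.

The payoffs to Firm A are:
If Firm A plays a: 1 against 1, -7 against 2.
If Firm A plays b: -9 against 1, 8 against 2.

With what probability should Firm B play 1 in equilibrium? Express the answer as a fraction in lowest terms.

Row minima are -7 and -9, so Firm A's maximin is -7; column maxima are 1 and 8, so Firm B's minimax is 1. These differ, so the equilibrium is in mixed strategies.
Let Firm B play 1 with probability q. Firm A is indifferent when q − 7(1−q) = −9q + 8(1−q), giving q = 3/5.

3/5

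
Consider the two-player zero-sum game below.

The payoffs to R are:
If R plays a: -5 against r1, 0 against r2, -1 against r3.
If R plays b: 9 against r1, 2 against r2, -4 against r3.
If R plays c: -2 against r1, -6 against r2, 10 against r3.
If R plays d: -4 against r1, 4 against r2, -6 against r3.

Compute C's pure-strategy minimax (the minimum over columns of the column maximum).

The worst case (largest entry) in each column is r1: 9, r2: 4, r3: 10.
The best (smallest) of these is 4.

4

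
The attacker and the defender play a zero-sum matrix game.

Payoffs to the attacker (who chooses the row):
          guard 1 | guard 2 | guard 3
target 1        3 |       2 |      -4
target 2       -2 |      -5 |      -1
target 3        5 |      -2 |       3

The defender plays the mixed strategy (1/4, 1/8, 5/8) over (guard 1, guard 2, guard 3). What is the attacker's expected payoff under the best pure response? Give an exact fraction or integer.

23/8

target 1: (3)·(1/4) + (2)·(1/8) + (-4)·(5/8) = -3/2.
target 2: (-2)·(1/4) + (-5)·(1/8) + (-1)·(5/8) = -7/4.
target 3: (5)·(1/4) + (-2)·(1/8) + (3)·(5/8) = 23/8.
The best pure response is target 3 with expected payoff 23/8.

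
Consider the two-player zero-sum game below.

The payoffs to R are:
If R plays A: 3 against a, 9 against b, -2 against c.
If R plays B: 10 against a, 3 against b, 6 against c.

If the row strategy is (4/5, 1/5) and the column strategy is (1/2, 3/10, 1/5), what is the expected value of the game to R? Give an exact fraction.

Against (1/2, 3/10, 1/5), each row's expected payoff is A: 19/5; B: 71/10.
Taking the (4/5, 1/5)-weighted average: (4/5)·(19/5) + (1/5)·(71/10) = 223/50.

223/50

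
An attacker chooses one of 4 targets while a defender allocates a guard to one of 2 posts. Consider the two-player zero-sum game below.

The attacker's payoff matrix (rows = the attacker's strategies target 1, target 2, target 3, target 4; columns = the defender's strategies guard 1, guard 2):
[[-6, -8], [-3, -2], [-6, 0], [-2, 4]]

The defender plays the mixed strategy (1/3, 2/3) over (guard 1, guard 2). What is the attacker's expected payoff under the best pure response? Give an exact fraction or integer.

target 1: (-6)·(1/3) + (-8)·(2/3) = -22/3.
target 2: (-3)·(1/3) + (-2)·(2/3) = -7/3.
target 3: (-6)·(1/3) + (0)·(2/3) = -2.
target 4: (-2)·(1/3) + (4)·(2/3) = 2.
The best pure response is target 4 with expected payoff 2.

2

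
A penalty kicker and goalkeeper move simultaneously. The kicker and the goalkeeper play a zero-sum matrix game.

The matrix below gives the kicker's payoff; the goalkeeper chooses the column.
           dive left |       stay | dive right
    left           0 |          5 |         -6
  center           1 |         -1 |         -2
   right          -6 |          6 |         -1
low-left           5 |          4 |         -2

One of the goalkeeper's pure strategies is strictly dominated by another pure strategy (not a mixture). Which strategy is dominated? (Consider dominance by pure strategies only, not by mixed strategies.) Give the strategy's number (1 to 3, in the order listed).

The goalkeeper prefers columns that give the kicker less. Compare stay with dive right: -6 < 5, -2 < -1, -1 < 6, -2 < 4.
So dive right strictly dominates stay for the goalkeeper; stay is strictly dominated.

2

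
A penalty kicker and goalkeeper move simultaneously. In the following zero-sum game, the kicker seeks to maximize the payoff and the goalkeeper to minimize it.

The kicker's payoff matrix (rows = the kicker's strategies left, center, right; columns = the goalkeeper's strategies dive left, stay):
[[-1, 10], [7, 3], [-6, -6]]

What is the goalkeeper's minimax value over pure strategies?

The worst case (largest entry) in each column is dive left: 7, stay: 10.
The best (smallest) of these is 7.

7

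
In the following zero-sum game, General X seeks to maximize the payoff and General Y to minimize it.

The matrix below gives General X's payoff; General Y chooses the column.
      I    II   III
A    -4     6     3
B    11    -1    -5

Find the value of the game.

Column II is strictly dominated by III for General Y (it gives General X more in every row).
The remaining 2×2 game on (A, B) × (I, III) has no saddle point. Let General X play A with probability p; indifference gives −4p + 11(1−p) = 3p − 5(1−p), so p = 16/23.
Similarly General Y's optimal q on I is 8/23, and the value is -4·(8/23) + (3)·(15/23) = 13/23.

13/23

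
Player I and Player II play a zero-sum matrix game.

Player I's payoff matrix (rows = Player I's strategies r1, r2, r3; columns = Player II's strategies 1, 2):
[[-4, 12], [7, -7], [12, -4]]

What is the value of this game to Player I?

Row r2 is strictly dominated by row r3, so Player I never plays it.
The remaining 2×2 game on (r1, r3) × (1, 2) has no saddle point. Let Player I play r1 with probability p; indifference gives −4p + 12(1−p) = 12p − 4(1−p), so p = 1/2.
Similarly Player II's optimal q on 1 is 1/2, and the value is -4·(1/2) + (12)·(1/2) = 4.

4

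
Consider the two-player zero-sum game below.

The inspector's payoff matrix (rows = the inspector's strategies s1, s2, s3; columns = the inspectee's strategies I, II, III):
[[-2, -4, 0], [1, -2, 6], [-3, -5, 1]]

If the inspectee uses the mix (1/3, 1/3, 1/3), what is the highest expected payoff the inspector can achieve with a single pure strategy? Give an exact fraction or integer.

s1: (-2)·(1/3) + (-4)·(1/3) + (0)·(1/3) = -2.
s2: (1)·(1/3) + (-2)·(1/3) + (6)·(1/3) = 5/3.
s3: (-3)·(1/3) + (-5)·(1/3) + (1)·(1/3) = -7/3.
The best pure response is s2 with expected payoff 5/3.

5/3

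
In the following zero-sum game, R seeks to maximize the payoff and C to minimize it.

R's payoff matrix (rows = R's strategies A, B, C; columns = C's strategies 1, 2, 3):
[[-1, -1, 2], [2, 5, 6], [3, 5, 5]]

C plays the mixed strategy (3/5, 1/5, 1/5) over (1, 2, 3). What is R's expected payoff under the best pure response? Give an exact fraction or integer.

A: (-1)·(3/5) + (-1)·(1/5) + (2)·(1/5) = -2/5.
B: (2)·(3/5) + (5)·(1/5) + (6)·(1/5) = 17/5.
C: (3)·(3/5) + (5)·(1/5) + (5)·(1/5) = 19/5.
The best pure response is C with expected payoff 19/5.

19/5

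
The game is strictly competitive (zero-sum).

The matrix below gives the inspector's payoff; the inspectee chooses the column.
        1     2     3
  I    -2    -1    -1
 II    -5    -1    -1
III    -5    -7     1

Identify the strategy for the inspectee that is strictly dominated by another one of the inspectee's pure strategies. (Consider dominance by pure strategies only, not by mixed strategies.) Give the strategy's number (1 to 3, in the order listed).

3

The inspectee prefers columns that give the inspector less. Compare 3 with 1: -2 < -1, -5 < -1, -5 < 1.
So 1 strictly dominates 3 for the inspectee; 3 is strictly dominated.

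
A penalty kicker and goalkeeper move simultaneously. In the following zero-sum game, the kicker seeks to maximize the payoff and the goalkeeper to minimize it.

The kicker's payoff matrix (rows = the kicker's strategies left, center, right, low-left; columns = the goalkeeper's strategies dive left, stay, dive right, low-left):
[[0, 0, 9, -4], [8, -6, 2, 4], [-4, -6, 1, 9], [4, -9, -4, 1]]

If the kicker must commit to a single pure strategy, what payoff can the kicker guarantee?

-4

The worst-case payoff for each row is left: -4, center: -6, right: -6, low-left: -9.
The best of these is -4.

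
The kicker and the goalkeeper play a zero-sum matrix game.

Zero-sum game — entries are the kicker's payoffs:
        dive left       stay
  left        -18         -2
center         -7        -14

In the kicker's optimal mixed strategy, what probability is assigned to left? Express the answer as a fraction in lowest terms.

7/23

Row minima are -18 and -14, so the kicker's maximin is -14; column maxima are -7 and -2, so the goalkeeper's minimax is -7. These differ, so the equilibrium is in mixed strategies.
Let the kicker play left with probability p. The goalkeeper is indifferent when −18p − 7(1−p) = −2p − 14(1−p), giving p = 7/23.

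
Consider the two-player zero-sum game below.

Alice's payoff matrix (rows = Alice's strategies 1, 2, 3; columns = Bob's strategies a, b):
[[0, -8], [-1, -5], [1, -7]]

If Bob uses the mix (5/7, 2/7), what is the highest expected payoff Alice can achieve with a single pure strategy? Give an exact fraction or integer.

-9/7

1: (0)·(5/7) + (-8)·(2/7) = -16/7.
2: (-1)·(5/7) + (-5)·(2/7) = -15/7.
3: (1)·(5/7) + (-7)·(2/7) = -9/7.
The best pure response is 3 with expected payoff -9/7.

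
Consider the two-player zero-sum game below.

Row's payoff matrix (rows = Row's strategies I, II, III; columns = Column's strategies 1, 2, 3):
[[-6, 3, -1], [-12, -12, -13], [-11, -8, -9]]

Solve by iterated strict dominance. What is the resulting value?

-6

Column 2 is strictly dominated by 3 for Column (-1<3, -13<-12, -9<-8); eliminate 2.
Row II is strictly dominated by row I (-6>-12, -1>-13); eliminate II.
Column 3 is strictly dominated by 1 for Column (-6<-1, -11<-9); eliminate 3.
Row III is strictly dominated by row I (-6>-11); eliminate III.
Only (I, 1) remains, with payoff -6.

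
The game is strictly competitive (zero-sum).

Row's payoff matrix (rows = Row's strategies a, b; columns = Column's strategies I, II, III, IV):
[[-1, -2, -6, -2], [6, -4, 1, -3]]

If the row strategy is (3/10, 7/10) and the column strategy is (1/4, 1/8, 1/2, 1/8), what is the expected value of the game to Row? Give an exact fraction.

-27/80

Against (1/4, 1/8, 1/2, 1/8), each row's expected payoff is a: -15/4; b: 9/8.
Taking the (3/10, 7/10)-weighted average: (3/10)·(-15/4) + (7/10)·(9/8) = -27/80.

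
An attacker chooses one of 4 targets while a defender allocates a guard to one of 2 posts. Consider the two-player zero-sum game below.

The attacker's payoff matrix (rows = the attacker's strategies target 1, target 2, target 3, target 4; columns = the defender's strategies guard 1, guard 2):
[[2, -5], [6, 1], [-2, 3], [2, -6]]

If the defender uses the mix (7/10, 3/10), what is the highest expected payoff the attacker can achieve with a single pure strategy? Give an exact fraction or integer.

target 1: (2)·(7/10) + (-5)·(3/10) = -1/10.
target 2: (6)·(7/10) + (1)·(3/10) = 9/2.
target 3: (-2)·(7/10) + (3)·(3/10) = -1/2.
target 4: (2)·(7/10) + (-6)·(3/10) = -2/5.
The best pure response is target 2 with expected payoff 9/2.

9/2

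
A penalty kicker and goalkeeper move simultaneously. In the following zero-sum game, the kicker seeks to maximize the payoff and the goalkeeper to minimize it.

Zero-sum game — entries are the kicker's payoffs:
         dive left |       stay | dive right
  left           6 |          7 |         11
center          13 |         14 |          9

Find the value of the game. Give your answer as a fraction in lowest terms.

Column stay is strictly dominated by dive left for the goalkeeper (it gives the kicker more in every row).
The remaining 2×2 game on (left, center) × (dive left, dive right) has no saddle point. Let the kicker play left with probability p; indifference gives 6p + 13(1−p) = 11p + 9(1−p), so p = 4/9.
Similarly the goalkeeper's optimal q on dive left is 2/9, and the value is 6·(2/9) + (11)·(7/9) = 89/9.

89/9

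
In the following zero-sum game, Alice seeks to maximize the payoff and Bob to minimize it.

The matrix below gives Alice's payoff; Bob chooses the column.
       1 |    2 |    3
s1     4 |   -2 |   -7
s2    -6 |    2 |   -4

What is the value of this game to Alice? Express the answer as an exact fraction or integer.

Column 2 is strictly dominated by 3 for Bob (it gives Alice more in every row).
The remaining 2×2 game on (s1, s2) × (1, 3) has no saddle point. Let Alice play s1 with probability p; indifference gives 4p − 6(1−p) = −7p − 4(1−p), so p = 2/13.
Similarly Bob's optimal q on 1 is 3/13, and the value is 4·(3/13) + (-7)·(10/13) = -58/13.

-58/13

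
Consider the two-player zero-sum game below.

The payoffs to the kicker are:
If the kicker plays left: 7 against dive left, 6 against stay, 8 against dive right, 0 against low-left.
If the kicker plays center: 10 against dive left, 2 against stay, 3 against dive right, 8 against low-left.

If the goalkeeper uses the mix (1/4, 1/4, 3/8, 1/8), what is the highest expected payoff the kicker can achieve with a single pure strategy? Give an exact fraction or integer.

25/4

left: (7)·(1/4) + (6)·(1/4) + (8)·(3/8) + (0)·(1/8) = 25/4.
center: (10)·(1/4) + (2)·(1/4) + (3)·(3/8) + (8)·(1/8) = 41/8.
The best pure response is left with expected payoff 25/4.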